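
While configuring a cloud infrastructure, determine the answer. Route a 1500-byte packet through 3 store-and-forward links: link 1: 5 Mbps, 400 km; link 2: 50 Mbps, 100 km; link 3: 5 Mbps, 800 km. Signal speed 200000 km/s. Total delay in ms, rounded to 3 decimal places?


Packet = 1500 bytes = 12000 bits. Store-and-forward: sum (t_trans + t_prop) per link.
Link 1: t_trans = 12000/(5*10^6) s = 2.4000 ms; t_prop = 400/200000 s = 2.0000 ms; subtotal = 4.4000 ms
Link 2: t_trans = 12000/(50*10^6) s = 0.2400 ms; t_prop = 100/200000 s = 0.5000 ms; subtotal = 0.7400 ms
Link 3: t_trans = 12000/(5*10^6) s = 2.4000 ms; t_prop = 800/200000 s = 4.0000 ms; subtotal = 6.4000 ms
End-to-end = 4.4000 + 0.7400 + 6.4000 = 11.5400 ms -> 11.540 ms (3 dp)

11.540


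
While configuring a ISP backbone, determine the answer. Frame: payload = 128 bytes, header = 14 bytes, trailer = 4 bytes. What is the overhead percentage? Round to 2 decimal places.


Given: payload = 128 B, header = 14 B, trailer = 4 B
Overhead bytes = header + trailer = 14 + 4 = 18
Total frame = payload + overhead = 128 + 18 = 146
Overhead % = 18 / 146 * 100 = 12.3288% -> 12.33% (2 dp)

12.33


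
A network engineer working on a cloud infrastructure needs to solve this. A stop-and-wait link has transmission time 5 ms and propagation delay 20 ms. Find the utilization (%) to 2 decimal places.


Given: Ttrans = 5 ms, Tprop = 20 ms
RTT = 2 * Tprop = 2 * 20 = 40 ms
U = Ttrans / (Ttrans + RTT)
U = 5 / (5 + 40)
U = 5 / 45 = 0.111111
U% = 11.11%

11.11


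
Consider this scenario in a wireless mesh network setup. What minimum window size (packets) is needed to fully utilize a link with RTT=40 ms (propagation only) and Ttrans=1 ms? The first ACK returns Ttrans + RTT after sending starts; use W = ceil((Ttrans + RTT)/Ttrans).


Given: Ttrans = 1 ms, RTT = 40 ms (= 2 * Tprop, Tprop = 20 ms)
Time until first ACK returns = Ttrans + RTT = 1 + 40 = 41 ms
Need W * Ttrans >= Ttrans + RTT  ->  W >= (Ttrans + RTT) / Ttrans
(Ttrans + RTT) / Ttrans = 41 / 1 = 41
W_min = ceil(41) = 41

41


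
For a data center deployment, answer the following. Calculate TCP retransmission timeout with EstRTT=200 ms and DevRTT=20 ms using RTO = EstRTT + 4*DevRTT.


Given: EstRTT = 200 ms, DevRTT = 20 ms
Timeout = EstRTT + 4 * DevRTT
4 * DevRTT = 4 * 20 = 80
Timeout = 200 + 80 = 280 ms

280


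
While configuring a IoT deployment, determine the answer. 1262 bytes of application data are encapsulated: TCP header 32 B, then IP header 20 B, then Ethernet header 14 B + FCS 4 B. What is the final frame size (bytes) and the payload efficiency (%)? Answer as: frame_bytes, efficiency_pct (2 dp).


TCP segment = 1262 + 32 = 1294 B
IP packet = 1294 + 20 = 1314 B
Ethernet frame = 1314 + 14 + 4 = 1332 B
Efficiency = app / frame = 1262 / 1332 = 0.947447 = 94.7447% -> 94.74% (2 dp)

1332, 94.74


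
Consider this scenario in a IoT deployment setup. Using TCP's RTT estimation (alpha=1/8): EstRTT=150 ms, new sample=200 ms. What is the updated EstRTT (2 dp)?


Given: EstRTT = 150 ms, SampleRTT = 200 ms, alpha = 1/8
New EstRTT = (1 - alpha) * EstRTT + alpha * SampleRTT
(7/8) * 150 = 131.25
(1/8) * 200 = 25
New EstRTT = 131.25 + 25 = 156.25 ms -> 156.25 ms (2 dp)

156.25


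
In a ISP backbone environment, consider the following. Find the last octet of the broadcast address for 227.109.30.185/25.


Given: IP = 227.109.30.185, prefix = /25
Host bits = 32 - 25 = 7
Network last octet = 185 AND mask = 128
Host part size = 2^7 - 1 = 127
Broadcast last octet = 128 OR 127 = 255

255


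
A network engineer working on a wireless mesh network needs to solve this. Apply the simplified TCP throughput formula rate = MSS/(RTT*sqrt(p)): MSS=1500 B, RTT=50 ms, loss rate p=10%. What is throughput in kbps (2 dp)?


Given: MSS = 1500 bytes, RTT = 50 ms, loss = 10%
RTT in seconds = 50 / 1000 = 0.05
Loss rate = 10% = 0.1
sqrt(loss) = sqrt(0.1) = 0.316227766017
Throughput (bytes/s) = 1500 / (0.05 * 0.316227766017) = 94868.3298
Throughput (kbps) = 94868.3298 * 8 / 1000 = 758.946638 -> 758.95 kbps (2 dp)

758.95


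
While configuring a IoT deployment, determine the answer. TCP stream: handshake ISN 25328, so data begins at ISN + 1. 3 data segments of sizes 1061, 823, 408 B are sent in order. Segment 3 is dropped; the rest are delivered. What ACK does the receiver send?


SYN uses sequence number 25328; first data byte = ISN + 1 = 25329.
Segment 1: SEQ = 25329, len = 1061 B, covers [25329, 26389]
Segment 2: SEQ = 26390, len = 823 B, covers [26390, 27212]
Segment 3: SEQ = 27213, len = 408 B, covers [27213, 27620] [LOST]
In-order data received: bytes [25329, 27212] (segments 1..2).
Segment 3 missing -> gap begins at byte 27213.
Cumulative ACK = next expected in-order byte = 25329 + 1061 + 823 = 27213

27213


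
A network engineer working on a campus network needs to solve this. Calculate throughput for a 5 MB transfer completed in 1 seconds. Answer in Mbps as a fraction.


Given: file = 5 MB, time = 1 s
File in Mb = 5 * 8 = 40 Mb
Throughput = 40 / 1 Mbps
Throughput = 40 Mbps

40


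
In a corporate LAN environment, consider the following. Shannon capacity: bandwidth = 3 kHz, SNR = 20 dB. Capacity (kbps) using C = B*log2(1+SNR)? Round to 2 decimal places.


Given: B = 3 kHz, SNR = 20 dB
SNR linear = 10^(20/10) = 100
1 + SNR = 101
log2(101) = 6.6582114828
C = 3 * 1000 * 6.6582114828 = 19974.6344 bps
C = 19.974634 kbps -> 19.97 kbps (2 dp)

19.97


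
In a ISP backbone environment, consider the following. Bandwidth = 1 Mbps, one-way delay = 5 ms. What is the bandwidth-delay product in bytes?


Given: bandwidth = 1 Mbps, delay = 5 ms
BDP in bits = 1 * 10^6 * 5 / 1000
BDP in bits = 5000
BDP in bytes = 5000 / 8 = 625

625


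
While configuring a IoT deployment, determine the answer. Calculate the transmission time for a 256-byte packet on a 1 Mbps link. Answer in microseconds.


Given: packet = 256 bytes, bandwidth = 1 Mbps
Packet in bits = 256 * 8 = 2048 bits
Bandwidth = 1 * 10^6 = 1000000 bps
Time = 2048 / 1000000 seconds
Time in us = 2048 * 10^6 / 1000000 = 2048

2048


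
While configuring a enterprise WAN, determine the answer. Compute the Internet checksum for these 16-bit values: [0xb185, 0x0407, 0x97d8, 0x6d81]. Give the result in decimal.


Given words: [0xb185, 0x0407, 0x97d8, 0x6d81]
Step 1: Sum all words
Raw sum = 45445 + 1031 + 38872 + 28033 = 113381
Step 2: Fold carry: (47845 + 1) = 47846
One's complement = ~47846 & 0xFFFF = 17689

17689


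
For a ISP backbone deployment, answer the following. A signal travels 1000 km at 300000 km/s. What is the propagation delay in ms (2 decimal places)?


Given: distance = 1000 km, speed = 300000 km/s
Delay = distance / speed = 1000 / 300000 seconds
Delay in ms = 1000 * 1000 / 300000
Delay = 3.3333 ms
Rounded to 2 dp = 3.33 ms

3.33


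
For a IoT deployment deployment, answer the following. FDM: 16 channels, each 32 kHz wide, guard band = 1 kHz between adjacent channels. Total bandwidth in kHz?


Given: 16 channels, 32 kHz each, guard = 1 kHz
Channel bandwidth = 16 * 32 = 512 kHz
Guard bands = 15 gaps * 1 kHz = 15 kHz
Total = 512 + 15 = 527 kHz

527


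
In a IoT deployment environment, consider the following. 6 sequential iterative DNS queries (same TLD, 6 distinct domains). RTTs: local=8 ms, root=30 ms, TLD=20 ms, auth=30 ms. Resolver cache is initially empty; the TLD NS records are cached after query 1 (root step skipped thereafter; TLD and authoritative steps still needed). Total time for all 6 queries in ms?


Lookup 1 (cold cache): local + root + TLD + auth = 8 + 30 + 20 + 30 = 88 ms
Lookups 2..6 (TLD NS cached -> skip root; new domain -> still ask TLD and auth): local + TLD + auth = 8 + 20 + 30 = 58 ms each
Remaining 5 lookups: 5 * 58 = 290 ms
Total = 88 + 290 = 378 ms

378


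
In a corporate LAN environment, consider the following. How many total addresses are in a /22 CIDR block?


Given: CIDR prefix /22
Host bits = 32 - 22 = 10
Total addresses = 2^10 = 1024

1024


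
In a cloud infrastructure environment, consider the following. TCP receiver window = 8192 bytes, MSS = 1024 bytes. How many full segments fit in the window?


Given: RWND = 8192 bytes, MSS = 1024 bytes
Full segments = floor(RWND / MSS)
Full segments = floor(8192 / 1024)
Full segments = floor(8.0) = 8

8


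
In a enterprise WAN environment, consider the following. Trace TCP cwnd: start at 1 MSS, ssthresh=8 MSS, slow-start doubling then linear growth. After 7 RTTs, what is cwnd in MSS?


RTT 0: cwnd = 1 MSS (initial)
RTT 1: cwnd = 2 MSS (slow start, doubled)
RTT 2: cwnd = 4 MSS (slow start, doubled)
RTT 3: cwnd = 8 MSS (slow start, doubled)
RTT 4: cwnd = 9 MSS (congestion avoidance, +1)
RTT 5: cwnd = 10 MSS (congestion avoidance, +1)
RTT 6: cwnd = 11 MSS (congestion avoidance, +1)
RTT 7: cwnd = 12 MSS (congestion avoidance, +1)

12


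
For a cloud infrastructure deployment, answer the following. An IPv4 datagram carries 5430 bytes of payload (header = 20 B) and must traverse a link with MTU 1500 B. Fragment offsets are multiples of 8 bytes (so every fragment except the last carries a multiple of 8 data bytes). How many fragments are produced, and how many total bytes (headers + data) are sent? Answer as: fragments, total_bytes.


Max data per non-final fragment = floor((MTU - header)/8)*8 = floor((1500 - 20)/8)*8 = floor(1480/8)*8 = 1480 B
Final fragment needs no 8-byte alignment: it can carry up to MTU - header = 1480 B
Non-final fragments needed = ceil((payload - 1480) / 1480) = ceil(3950/1480) = ceil(2.6689) = 3
Number of fragments = 3 + 1 = 4
Fragment sizes (data): 3 * 1480 B + 990 B (last, 990 <= 1480 OK)
Total bytes sent = payload + n_frags * header = 5430 + 4*20 = 5430 + 80 = 5510 B

4, 5510


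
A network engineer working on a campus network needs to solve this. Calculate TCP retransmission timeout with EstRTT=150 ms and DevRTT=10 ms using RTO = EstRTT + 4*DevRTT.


Given: EstRTT = 150 ms, DevRTT = 10 ms
Timeout = EstRTT + 4 * DevRTT
4 * DevRTT = 4 * 10 = 40
Timeout = 150 + 40 = 190 ms

190


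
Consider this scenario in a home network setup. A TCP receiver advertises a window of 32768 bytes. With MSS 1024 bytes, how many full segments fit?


Given: RWND = 32768 bytes, MSS = 1024 bytes
Full segments = floor(RWND / MSS)
Full segments = floor(32768 / 1024)
Full segments = floor(32.0) = 32

32


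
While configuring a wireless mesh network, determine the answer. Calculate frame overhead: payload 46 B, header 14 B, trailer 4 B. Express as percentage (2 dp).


Given: payload = 46 B, header = 14 B, trailer = 4 B
Overhead bytes = header + trailer = 14 + 4 = 18
Total frame = payload + overhead = 46 + 18 = 64
Overhead % = 18 / 64 * 100 = 28.1250% -> 28.13% (2 dp)

28.13


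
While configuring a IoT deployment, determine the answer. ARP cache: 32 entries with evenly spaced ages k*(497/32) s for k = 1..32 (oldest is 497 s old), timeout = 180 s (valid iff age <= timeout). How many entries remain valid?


Ages are k * 497/32 s for k = 1..32 (spacing = 15.5312 s).
Entry k is valid iff k * 497/32 <= 180 iff k <= 32 * 180 / 497 = 11.5895
n_valid = floor(11.5895) = 11
(n_stale = 32 - 11 = 21)

11


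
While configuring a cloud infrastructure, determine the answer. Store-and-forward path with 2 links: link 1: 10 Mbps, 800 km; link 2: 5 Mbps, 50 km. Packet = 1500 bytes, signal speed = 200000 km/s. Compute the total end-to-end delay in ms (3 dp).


Packet = 1500 bytes = 12000 bits. Store-and-forward: sum (t_trans + t_prop) per link.
Link 1: t_trans = 12000/(10*10^6) s = 1.2000 ms; t_prop = 800/200000 s = 4.0000 ms; subtotal = 5.2000 ms
Link 2: t_trans = 12000/(5*10^6) s = 2.4000 ms; t_prop = 50/200000 s = 0.2500 ms; subtotal = 2.6500 ms
End-to-end = 5.2000 + 2.6500 = 7.8500 ms -> 7.850 ms (3 dp)

7.850


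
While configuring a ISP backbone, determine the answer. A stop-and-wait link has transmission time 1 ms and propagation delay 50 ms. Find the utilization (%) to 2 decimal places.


Given: Ttrans = 1 ms, Tprop = 50 ms
RTT = 2 * Tprop = 2 * 50 = 100 ms
U = Ttrans / (Ttrans + RTT)
U = 1 / (1 + 100)
U = 1 / 101 = 0.009901
U% = 0.99%

0.99


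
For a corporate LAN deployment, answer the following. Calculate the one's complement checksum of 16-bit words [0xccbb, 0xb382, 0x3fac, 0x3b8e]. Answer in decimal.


Given words: [0xccbb, 0xb382, 0x3fac, 0x3b8e]
Step 1: Sum all words
Raw sum = 52411 + 45954 + 16300 + 15246 = 129911
Step 2: Fold carry: (64375 + 1) = 64376
One's complement = ~64376 & 0xFFFF = 1159

1159


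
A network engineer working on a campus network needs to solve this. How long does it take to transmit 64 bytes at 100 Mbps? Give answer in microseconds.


Given: packet = 64 bytes, bandwidth = 100 Mbps
Packet in bits = 64 * 8 = 512 bits
Bandwidth = 100 * 10^6 = 100000000 bps
Time = 512 / 100000000 seconds
Time in us = 512 * 10^6 / 100000000 = 5.12

5.12


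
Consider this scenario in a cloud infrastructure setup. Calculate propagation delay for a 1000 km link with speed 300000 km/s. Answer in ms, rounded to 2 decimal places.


Given: distance = 1000 km, speed = 300000 km/s
Delay = distance / speed = 1000 / 300000 seconds
Delay in ms = 1000 * 1000 / 300000
Delay = 3.3333 ms
Rounded to 2 dp = 3.33 ms

3.33


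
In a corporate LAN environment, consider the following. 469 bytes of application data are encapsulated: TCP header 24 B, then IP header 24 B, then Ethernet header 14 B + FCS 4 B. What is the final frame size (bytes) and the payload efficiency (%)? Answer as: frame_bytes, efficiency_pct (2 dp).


TCP segment = 469 + 24 = 493 B
IP packet = 493 + 24 = 517 B
Ethernet frame = 517 + 14 + 4 = 535 B
Efficiency = app / frame = 469 / 535 = 0.876636 = 87.6636% -> 87.66% (2 dp)

535, 87.66


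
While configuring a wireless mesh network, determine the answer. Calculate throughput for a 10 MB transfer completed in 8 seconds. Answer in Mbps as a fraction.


Given: file = 10 MB, time = 8 s
File in Mb = 10 * 8 = 80 Mb
Throughput = 80 / 8 Mbps
Throughput = 10 Mbps

10


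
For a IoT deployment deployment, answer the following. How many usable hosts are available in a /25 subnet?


Given: subnet mask /25
Host bits = 32 - 25 = 7
Total addresses = 2^7 = 128
Usable hosts = 128 - 2 (network + broadcast) = 126

126


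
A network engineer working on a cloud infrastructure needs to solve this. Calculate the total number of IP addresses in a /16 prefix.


Given: CIDR prefix /16
Host bits = 32 - 16 = 16
Total addresses = 2^16 = 65536

65536


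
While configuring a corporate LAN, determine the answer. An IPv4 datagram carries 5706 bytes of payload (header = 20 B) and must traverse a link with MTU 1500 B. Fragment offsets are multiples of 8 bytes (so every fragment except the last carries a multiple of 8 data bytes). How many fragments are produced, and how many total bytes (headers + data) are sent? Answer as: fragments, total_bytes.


Max data per non-final fragment = floor((MTU - header)/8)*8 = floor((1500 - 20)/8)*8 = floor(1480/8)*8 = 1480 B
Final fragment needs no 8-byte alignment: it can carry up to MTU - header = 1480 B
Non-final fragments needed = ceil((payload - 1480) / 1480) = ceil(4226/1480) = ceil(2.8554) = 3
Number of fragments = 3 + 1 = 4
Fragment sizes (data): 3 * 1480 B + 1266 B (last, 1266 <= 1480 OK)
Total bytes sent = payload + n_frags * header = 5706 + 4*20 = 5706 + 80 = 5786 B

4, 5786


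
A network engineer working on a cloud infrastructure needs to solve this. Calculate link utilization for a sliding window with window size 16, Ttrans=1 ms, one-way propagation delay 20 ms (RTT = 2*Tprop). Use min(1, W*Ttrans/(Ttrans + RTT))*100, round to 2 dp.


Given: W = 16, Ttrans = 1 ms, RTT = 40 ms (= 2 * Tprop, Tprop = 20 ms)
Cycle time = Ttrans + RTT = 1 + 40 = 41 ms (first packet sent until its ACK returns)
W * Ttrans = 16 * 1 = 16 ms of sending per cycle
W * Ttrans / (Ttrans + RTT) = 16 / 41 = 0.390244
U = min(1, 0.390244) = 0.390244
U% = 39.02%

39.02


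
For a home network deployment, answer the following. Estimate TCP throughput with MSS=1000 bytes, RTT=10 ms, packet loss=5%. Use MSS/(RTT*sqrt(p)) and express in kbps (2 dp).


Given: MSS = 1000 bytes, RTT = 10 ms, loss = 5%
RTT in seconds = 10 / 1000 = 0.01
Loss rate = 5% = 0.05
sqrt(loss) = sqrt(0.05) = 0.223606797750
Throughput (bytes/s) = 1000 / (0.01 * 0.223606797750) = 447213.5955
Throughput (kbps) = 447213.5955 * 8 / 1000 = 3577.708764 -> 3577.71 kbps (2 dp)

3577.71


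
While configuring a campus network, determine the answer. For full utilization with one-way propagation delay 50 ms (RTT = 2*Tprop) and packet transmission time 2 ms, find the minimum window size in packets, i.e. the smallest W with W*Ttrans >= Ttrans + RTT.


Given: Ttrans = 2 ms, RTT = 100 ms (= 2 * Tprop, Tprop = 50 ms)
Time until first ACK returns = Ttrans + RTT = 2 + 100 = 102 ms
Need W * Ttrans >= Ttrans + RTT  ->  W >= (Ttrans + RTT) / Ttrans
(Ttrans + RTT) / Ttrans = 102 / 2 = 51
W_min = ceil(51) = 51

51


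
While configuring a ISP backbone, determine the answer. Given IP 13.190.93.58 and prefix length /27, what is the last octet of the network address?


Given: IP = 13.190.93.58, prefix = /27
Subnet mask = 255.255.255.224
Last octet of IP: 58
Last octet of mask: 224
Network last octet = 58 AND 224 = 32

32


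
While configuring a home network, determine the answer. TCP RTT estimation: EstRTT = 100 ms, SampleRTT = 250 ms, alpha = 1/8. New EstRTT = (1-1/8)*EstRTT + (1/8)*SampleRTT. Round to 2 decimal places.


Given: EstRTT = 100 ms, SampleRTT = 250 ms, alpha = 1/8
New EstRTT = (1 - alpha) * EstRTT + alpha * SampleRTT
(7/8) * 100 = 87.5
(1/8) * 250 = 31.25
New EstRTT = 87.5 + 31.25 = 118.75 ms -> 118.75 ms (2 dp)

118.75


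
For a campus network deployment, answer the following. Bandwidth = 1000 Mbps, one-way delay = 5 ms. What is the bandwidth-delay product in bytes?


Given: bandwidth = 1000 Mbps, delay = 5 ms
BDP in bits = 1000 * 10^6 * 5 / 1000
BDP in bits = 5000000
BDP in bytes = 5000000 / 8 = 625000

625000


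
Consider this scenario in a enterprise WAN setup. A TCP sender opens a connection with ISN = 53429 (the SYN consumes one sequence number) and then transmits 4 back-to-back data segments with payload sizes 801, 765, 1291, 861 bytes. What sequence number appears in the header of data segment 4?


The SYN occupies sequence number ISN = 53429, so the first data byte is ISN + 1 = 53430.
SEQ of data segment i = (ISN + 1) + sum of payload sizes of segments 1..i-1.
Segment 1: SEQ = 53430, payload = 801 bytes
Segment 2: SEQ = 54231, payload = 765 bytes
Segment 3: SEQ = 54996, payload = 1291 bytes
Segment 4: SEQ = 56287, payload = 861 bytes
SEQ of segment 4 = 53430 + 801 + 765 + 1291 = 56287

56287


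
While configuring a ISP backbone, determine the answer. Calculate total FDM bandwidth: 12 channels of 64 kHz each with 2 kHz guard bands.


Given: 12 channels, 64 kHz each, guard = 2 kHz
Channel bandwidth = 12 * 64 = 768 kHz
Guard bands = 11 gaps * 2 kHz = 22 kHz
Total = 768 + 22 = 790 kHz

790


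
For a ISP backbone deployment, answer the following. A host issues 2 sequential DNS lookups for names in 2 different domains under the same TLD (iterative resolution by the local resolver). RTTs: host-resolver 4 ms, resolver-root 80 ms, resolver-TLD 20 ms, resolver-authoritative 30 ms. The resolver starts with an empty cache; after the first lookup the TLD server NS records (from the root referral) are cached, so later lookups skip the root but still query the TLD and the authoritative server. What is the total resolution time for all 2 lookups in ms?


Lookup 1 (cold cache): local + root + TLD + auth = 4 + 80 + 20 + 30 = 134 ms
Lookups 2..2 (TLD NS cached -> skip root; new domain -> still ask TLD and auth): local + TLD + auth = 4 + 20 + 30 = 54 ms each
Remaining 1 lookups: 1 * 54 = 54 ms
Total = 134 + 54 = 188 ms

188


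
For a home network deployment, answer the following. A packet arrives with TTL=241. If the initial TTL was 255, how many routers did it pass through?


Given: initial TTL = 255, received TTL = 241
Hops = initial TTL - received TTL
Hops = 255 - 241 = 14

14


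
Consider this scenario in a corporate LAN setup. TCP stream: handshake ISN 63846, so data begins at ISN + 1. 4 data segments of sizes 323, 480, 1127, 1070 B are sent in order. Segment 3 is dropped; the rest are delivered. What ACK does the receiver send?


SYN uses sequence number 63846; first data byte = ISN + 1 = 63847.
Segment 1: SEQ = 63847, len = 323 B, covers [63847, 64169]
Segment 2: SEQ = 64170, len = 480 B, covers [64170, 64649]
Segment 3: SEQ = 64650, len = 1127 B, covers [64650, 65776] [LOST]
Segment 4: SEQ = 65777, len = 1070 B, covers [65777, 66846]
In-order data received: bytes [63847, 64649] (segments 1..2).
Segment 3 missing -> gap begins at byte 64650; later segments buffered out of order.
Cumulative ACK = next expected in-order byte = 63847 + 323 + 480 = 64650

64650


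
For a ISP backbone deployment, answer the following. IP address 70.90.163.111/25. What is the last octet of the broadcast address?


Given: IP = 70.90.163.111, prefix = /25
Host bits = 32 - 25 = 7
Network last octet = 111 AND mask = 0
Host part size = 2^7 - 1 = 127
Broadcast last octet = 0 OR 127 = 127

127


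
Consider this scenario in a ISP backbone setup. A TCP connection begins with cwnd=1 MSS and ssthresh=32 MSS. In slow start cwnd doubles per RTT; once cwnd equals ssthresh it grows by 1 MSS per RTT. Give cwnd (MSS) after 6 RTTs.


RTT 0: cwnd = 1 MSS (initial)
RTT 1: cwnd = 2 MSS (slow start, doubled)
RTT 2: cwnd = 4 MSS (slow start, doubled)
RTT 3: cwnd = 8 MSS (slow start, doubled)
RTT 4: cwnd = 16 MSS (slow start, doubled)
RTT 5: cwnd = 32 MSS (slow start, doubled)
RTT 6: cwnd = 33 MSS (congestion avoidance, +1)

33


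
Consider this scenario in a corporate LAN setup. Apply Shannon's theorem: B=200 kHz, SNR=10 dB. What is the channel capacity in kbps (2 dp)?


Given: B = 200 kHz, SNR = 10 dB
SNR linear = 10^(10/10) = 10
1 + SNR = 11
log2(11) = 3.4594316186
C = 200 * 1000 * 3.4594316186 = 691886.3237 bps
C = 691.886324 kbps -> 691.89 kbps (2 dp)

691.89


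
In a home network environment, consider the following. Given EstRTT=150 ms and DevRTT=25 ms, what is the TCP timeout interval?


Given: EstRTT = 150 ms, DevRTT = 25 ms
Timeout = EstRTT + 4 * DevRTT
4 * DevRTT = 4 * 25 = 100
Timeout = 150 + 100 = 250 ms

250


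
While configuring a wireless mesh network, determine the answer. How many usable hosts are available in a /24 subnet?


Given: subnet mask /24
Host bits = 32 - 24 = 8
Total addresses = 2^8 = 256
Usable hosts = 256 - 2 (network + broadcast) = 254

254


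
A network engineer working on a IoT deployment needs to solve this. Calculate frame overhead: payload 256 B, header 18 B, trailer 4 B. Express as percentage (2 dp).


Given: payload = 256 B, header = 18 B, trailer = 4 B
Overhead bytes = header + trailer = 18 + 4 = 22
Total frame = payload + overhead = 256 + 22 = 278
Overhead % = 22 / 278 * 100 = 7.9137% -> 7.91% (2 dp)

7.91


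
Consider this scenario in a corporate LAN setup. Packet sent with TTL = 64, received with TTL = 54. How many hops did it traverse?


Given: initial TTL = 64, received TTL = 54
Hops = initial TTL - received TTL
Hops = 64 - 54 = 10

10


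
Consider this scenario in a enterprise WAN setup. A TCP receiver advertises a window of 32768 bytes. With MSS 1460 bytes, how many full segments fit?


Given: RWND = 32768 bytes, MSS = 1460 bytes
Full segments = floor(RWND / MSS)
Full segments = floor(32768 / 1460)
Full segments = floor(22.4438) = 22

22


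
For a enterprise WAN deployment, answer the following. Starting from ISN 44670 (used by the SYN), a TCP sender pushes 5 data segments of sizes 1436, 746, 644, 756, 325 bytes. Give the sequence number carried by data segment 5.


The SYN occupies sequence number ISN = 44670, so the first data byte is ISN + 1 = 44671.
SEQ of data segment i = (ISN + 1) + sum of payload sizes of segments 1..i-1.
Segment 1: SEQ = 44671, payload = 1436 bytes
Segment 2: SEQ = 46107, payload = 746 bytes
Segment 3: SEQ = 46853, payload = 644 bytes
Segment 4: SEQ = 47497, payload = 756 bytes
Segment 5: SEQ = 48253, payload = 325 bytes
SEQ of segment 5 = 44671 + 1436 + 746 + 644 + 756 = 48253

48253


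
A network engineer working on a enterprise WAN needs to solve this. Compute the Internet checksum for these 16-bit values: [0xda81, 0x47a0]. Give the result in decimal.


Given words: [0xda81, 0x47a0]
Step 1: Sum all words
Raw sum = 55937 + 18336 = 74273
Step 2: Fold carry: (8737 + 1) = 8738
One's complement = ~8738 & 0xFFFF = 56797

56797


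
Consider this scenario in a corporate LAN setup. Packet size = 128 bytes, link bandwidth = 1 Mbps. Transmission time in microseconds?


Given: packet = 128 bytes, bandwidth = 1 Mbps
Packet in bits = 128 * 8 = 1024 bits
Bandwidth = 1 * 10^6 = 1000000 bps
Time = 1024 / 1000000 seconds
Time in us = 1024 * 10^6 / 1000000 = 1024

1024


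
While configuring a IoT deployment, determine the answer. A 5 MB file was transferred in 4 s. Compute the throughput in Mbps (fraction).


Given: file = 5 MB, time = 4 s
File in Mb = 5 * 8 = 40 Mb
Throughput = 40 / 4 Mbps
Throughput = 10 Mbps

10


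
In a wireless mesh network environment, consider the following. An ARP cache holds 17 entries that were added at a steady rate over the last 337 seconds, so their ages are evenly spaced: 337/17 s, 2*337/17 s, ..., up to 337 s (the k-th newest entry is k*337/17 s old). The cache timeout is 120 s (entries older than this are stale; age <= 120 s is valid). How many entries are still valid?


Ages are k * 337/17 s for k = 1..17 (spacing = 19.8235 s).
Entry k is valid iff k * 337/17 <= 120 iff k <= 17 * 120 / 337 = 6.0534
n_valid = floor(6.0534) = 6
(n_stale = 17 - 6 = 11)

6


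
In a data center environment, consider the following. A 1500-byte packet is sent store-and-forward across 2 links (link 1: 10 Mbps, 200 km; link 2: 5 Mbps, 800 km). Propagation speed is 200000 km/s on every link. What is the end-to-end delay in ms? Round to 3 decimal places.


Packet = 1500 bytes = 12000 bits. Store-and-forward: sum (t_trans + t_prop) per link.
Link 1: t_trans = 12000/(10*10^6) s = 1.2000 ms; t_prop = 200/200000 s = 1.0000 ms; subtotal = 2.2000 ms
Link 2: t_trans = 12000/(5*10^6) s = 2.4000 ms; t_prop = 800/200000 s = 4.0000 ms; subtotal = 6.4000 ms
End-to-end = 2.2000 + 6.4000 = 8.6000 ms -> 8.600 ms (3 dp)

8.600


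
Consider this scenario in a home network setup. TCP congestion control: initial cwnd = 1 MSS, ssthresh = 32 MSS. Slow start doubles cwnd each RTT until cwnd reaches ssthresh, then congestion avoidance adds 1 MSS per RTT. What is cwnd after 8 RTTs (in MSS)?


RTT 0: cwnd = 1 MSS (initial)
RTT 1: cwnd = 2 MSS (slow start, doubled)
RTT 2: cwnd = 4 MSS (slow start, doubled)
RTT 3: cwnd = 8 MSS (slow start, doubled)
RTT 4: cwnd = 16 MSS (slow start, doubled)
RTT 5: cwnd = 32 MSS (slow start, doubled)
RTT 6: cwnd = 33 MSS (congestion avoidance, +1)
RTT 7: cwnd = 34 MSS (congestion avoidance, +1)
RTT 8: cwnd = 35 MSS (congestion avoidance, +1)

35


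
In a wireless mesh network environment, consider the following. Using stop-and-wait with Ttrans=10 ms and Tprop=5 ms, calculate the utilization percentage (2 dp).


Given: Ttrans = 10 ms, Tprop = 5 ms
RTT = 2 * Tprop = 2 * 5 = 10 ms
U = Ttrans / (Ttrans + RTT)
U = 10 / (10 + 10)
U = 10 / 20 = 0.5
U% = 50.00%

50.00


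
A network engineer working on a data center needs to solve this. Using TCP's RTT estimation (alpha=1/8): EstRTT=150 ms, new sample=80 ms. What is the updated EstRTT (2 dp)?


Given: EstRTT = 150 ms, SampleRTT = 80 ms, alpha = 1/8
New EstRTT = (1 - alpha) * EstRTT + alpha * SampleRTT
(7/8) * 150 = 131.25
(1/8) * 80 = 10
New EstRTT = 131.25 + 10 = 141.25 ms -> 141.25 ms (2 dp)

141.25


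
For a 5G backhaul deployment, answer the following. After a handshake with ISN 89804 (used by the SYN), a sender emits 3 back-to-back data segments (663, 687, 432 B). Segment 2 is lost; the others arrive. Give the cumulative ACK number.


SYN uses sequence number 89804; first data byte = ISN + 1 = 89805.
Segment 1: SEQ = 89805, len = 663 B, covers [89805, 90467]
Segment 2: SEQ = 90468, len = 687 B, covers [90468, 91154] [LOST]
Segment 3: SEQ = 91155, len = 432 B, covers [91155, 91586]
In-order data received: bytes [89805, 90467] (segments 1..1).
Segment 2 missing -> gap begins at byte 90468; later segments buffered out of order.
Cumulative ACK = next expected in-order byte = 89805 + 663 = 90468

90468


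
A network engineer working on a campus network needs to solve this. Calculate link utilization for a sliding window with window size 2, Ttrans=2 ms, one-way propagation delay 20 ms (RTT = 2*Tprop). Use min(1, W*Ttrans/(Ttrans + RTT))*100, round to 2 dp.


Given: W = 2, Ttrans = 2 ms, RTT = 40 ms (= 2 * Tprop, Tprop = 20 ms)
Cycle time = Ttrans + RTT = 2 + 40 = 42 ms (first packet sent until its ACK returns)
W * Ttrans = 2 * 2 = 4 ms of sending per cycle
W * Ttrans / (Ttrans + RTT) = 4 / 42 = 0.095238
U = min(1, 0.095238) = 0.095238
U% = 9.52%

9.52


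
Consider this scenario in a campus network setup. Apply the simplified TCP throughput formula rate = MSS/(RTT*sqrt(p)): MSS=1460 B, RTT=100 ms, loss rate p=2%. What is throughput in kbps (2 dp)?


Given: MSS = 1460 bytes, RTT = 100 ms, loss = 2%
RTT in seconds = 100 / 1000 = 0.1
Loss rate = 2% = 0.02
sqrt(loss) = sqrt(0.02) = 0.141421356237
Throughput (bytes/s) = 1460 / (0.1 * 0.141421356237) = 103237.5901
Throughput (kbps) = 103237.5901 * 8 / 1000 = 825.900720 -> 825.90 kbps (2 dp)

825.90


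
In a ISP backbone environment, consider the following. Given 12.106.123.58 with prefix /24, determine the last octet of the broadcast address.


Given: IP = 12.106.123.58, prefix = /24
Host bits = 32 - 24 = 8
Network last octet = 58 AND mask = 0
Host part size = 2^8 - 1 = 255
Broadcast last octet = 0 OR 255 = 255

255


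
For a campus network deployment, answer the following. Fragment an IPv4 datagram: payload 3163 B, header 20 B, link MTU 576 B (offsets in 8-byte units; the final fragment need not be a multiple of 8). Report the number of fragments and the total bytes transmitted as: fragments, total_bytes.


Max data per non-final fragment = floor((MTU - header)/8)*8 = floor((576 - 20)/8)*8 = floor(556/8)*8 = 552 B
Final fragment needs no 8-byte alignment: it can carry up to MTU - header = 556 B
Non-final fragments needed = ceil((payload - 556) / 552) = ceil(2607/552) = ceil(4.7228) = 5
Number of fragments = 5 + 1 = 6
Fragment sizes (data): 5 * 552 B + 403 B (last, 403 <= 556 OK)
Total bytes sent = payload + n_frags * header = 3163 + 6*20 = 3163 + 120 = 3283 B

6, 3283


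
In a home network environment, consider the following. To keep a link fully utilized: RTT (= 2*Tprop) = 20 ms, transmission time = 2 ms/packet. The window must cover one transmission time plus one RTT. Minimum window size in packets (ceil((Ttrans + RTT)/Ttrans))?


Given: Ttrans = 2 ms, RTT = 20 ms (= 2 * Tprop, Tprop = 10 ms)
Time until first ACK returns = Ttrans + RTT = 2 + 20 = 22 ms
Need W * Ttrans >= Ttrans + RTT  ->  W >= (Ttrans + RTT) / Ttrans
(Ttrans + RTT) / Ttrans = 22 / 2 = 11
W_min = ceil(11) = 11

11


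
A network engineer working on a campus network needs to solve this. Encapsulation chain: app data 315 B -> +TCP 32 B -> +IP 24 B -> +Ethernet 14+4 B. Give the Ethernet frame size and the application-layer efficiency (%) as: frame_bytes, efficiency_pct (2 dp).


TCP segment = 315 + 32 = 347 B
IP packet = 347 + 24 = 371 B
Ethernet frame = 371 + 14 + 4 = 389 B
Efficiency = app / frame = 315 / 389 = 0.809769 = 80.9769% -> 80.98% (2 dp)

389, 80.98


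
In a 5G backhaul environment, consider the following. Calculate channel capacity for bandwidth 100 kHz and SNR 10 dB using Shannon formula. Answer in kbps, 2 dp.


Given: B = 100 kHz, SNR = 10 dB
SNR linear = 10^(10/10) = 10
1 + SNR = 11
log2(11) = 3.4594316186
C = 100 * 1000 * 3.4594316186 = 345943.1619 bps
C = 345.943162 kbps -> 345.94 kbps (2 dp)

345.94


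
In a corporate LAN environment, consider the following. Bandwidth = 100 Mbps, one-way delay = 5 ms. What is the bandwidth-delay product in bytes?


Given: bandwidth = 100 Mbps, delay = 5 ms
BDP in bits = 100 * 10^6 * 5 / 1000
BDP in bits = 500000
BDP in bytes = 500000 / 8 = 62500

62500


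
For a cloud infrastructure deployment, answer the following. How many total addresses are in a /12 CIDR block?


Given: CIDR prefix /12
Host bits = 32 - 12 = 20
Total addresses = 2^20 = 1048576

1048576


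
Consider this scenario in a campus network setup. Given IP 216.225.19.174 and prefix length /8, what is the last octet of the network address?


Given: IP = 216.225.19.174, prefix = /8
Subnet mask = 255.0.0.0
Last octet of IP: 174
Last octet of mask: 0
Network last octet = 174 AND 0 = 0

0


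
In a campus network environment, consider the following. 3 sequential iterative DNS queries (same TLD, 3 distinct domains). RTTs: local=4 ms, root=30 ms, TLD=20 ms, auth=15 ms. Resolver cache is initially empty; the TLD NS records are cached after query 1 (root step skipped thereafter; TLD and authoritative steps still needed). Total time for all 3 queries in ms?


Lookup 1 (cold cache): local + root + TLD + auth = 4 + 30 + 20 + 15 = 69 ms
Lookups 2..3 (TLD NS cached -> skip root; new domain -> still ask TLD and auth): local + TLD + auth = 4 + 20 + 15 = 39 ms each
Remaining 2 lookups: 2 * 39 = 78 ms
Total = 69 + 78 = 147 ms

147


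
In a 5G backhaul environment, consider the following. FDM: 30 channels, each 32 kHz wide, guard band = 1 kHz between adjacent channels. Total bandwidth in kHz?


Given: 30 channels, 32 kHz each, guard = 1 kHz
Channel bandwidth = 30 * 32 = 960 kHz
Guard bands = 29 gaps * 1 kHz = 29 kHz
Total = 960 + 29 = 989 kHz

989


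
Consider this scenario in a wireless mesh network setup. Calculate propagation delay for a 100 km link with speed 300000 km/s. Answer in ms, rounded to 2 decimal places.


Given: distance = 100 km, speed = 300000 km/s
Delay = distance / speed = 100 / 300000 seconds
Delay in ms = 100 * 1000 / 300000
Delay = 0.3333 ms
Rounded to 2 dp = 0.33 ms

0.33


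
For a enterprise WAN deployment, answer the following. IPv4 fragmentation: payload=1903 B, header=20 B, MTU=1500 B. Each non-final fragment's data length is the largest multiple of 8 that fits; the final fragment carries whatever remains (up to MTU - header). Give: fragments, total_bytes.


Max data per non-final fragment = floor((MTU - header)/8)*8 = floor((1500 - 20)/8)*8 = floor(1480/8)*8 = 1480 B
Final fragment needs no 8-byte alignment: it can carry up to MTU - header = 1480 B
Non-final fragments needed = ceil((payload - 1480) / 1480) = ceil(423/1480) = ceil(0.2858) = 1
Number of fragments = 1 + 1 = 2
Fragment sizes (data): 1 * 1480 B + 423 B (last, 423 <= 1480 OK)
Total bytes sent = payload + n_frags * header = 1903 + 2*20 = 1903 + 40 = 1943 B

2, 1943


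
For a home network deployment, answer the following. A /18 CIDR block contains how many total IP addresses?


Given: CIDR prefix /18
Host bits = 32 - 18 = 14
Total addresses = 2^14 = 16384

16384


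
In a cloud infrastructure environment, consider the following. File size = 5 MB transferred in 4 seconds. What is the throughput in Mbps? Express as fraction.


Given: file = 5 MB, time = 4 s
File in Mb = 5 * 8 = 40 Mb
Throughput = 40 / 4 Mbps
Throughput = 10 Mbps

10


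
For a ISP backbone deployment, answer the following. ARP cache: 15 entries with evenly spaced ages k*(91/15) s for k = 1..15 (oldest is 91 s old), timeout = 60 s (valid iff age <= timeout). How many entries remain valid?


Ages are k * 91/15 s for k = 1..15 (spacing = 6.0667 s).
Entry k is valid iff k * 91/15 <= 60 iff k <= 15 * 60 / 91 = 9.8901
n_valid = floor(9.8901) = 9
(n_stale = 15 - 9 = 6)

9


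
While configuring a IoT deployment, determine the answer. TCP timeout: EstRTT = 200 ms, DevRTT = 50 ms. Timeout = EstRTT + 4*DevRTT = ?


Given: EstRTT = 200 ms, DevRTT = 50 ms
Timeout = EstRTT + 4 * DevRTT
4 * DevRTT = 4 * 50 = 200
Timeout = 200 + 200 = 400 ms

400


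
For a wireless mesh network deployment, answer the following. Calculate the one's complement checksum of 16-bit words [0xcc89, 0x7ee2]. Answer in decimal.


Given words: [0xcc89, 0x7ee2]
Step 1: Sum all words
Raw sum = 52361 + 32482 = 84843
Step 2: Fold carry: (19307 + 1) = 19308
One's complement = ~19308 & 0xFFFF = 46227

46227


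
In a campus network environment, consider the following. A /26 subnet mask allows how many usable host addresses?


Given: subnet mask /26
Host bits = 32 - 26 = 6
Total addresses = 2^6 = 64
Usable hosts = 64 - 2 (network + broadcast) = 62

62


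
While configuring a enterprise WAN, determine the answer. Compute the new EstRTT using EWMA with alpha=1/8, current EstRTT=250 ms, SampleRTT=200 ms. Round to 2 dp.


Given: EstRTT = 250 ms, SampleRTT = 200 ms, alpha = 1/8
New EstRTT = (1 - alpha) * EstRTT + alpha * SampleRTT
(7/8) * 250 = 218.75
(1/8) * 200 = 25
New EstRTT = 218.75 + 25 = 243.75 ms -> 243.75 ms (2 dp)

243.75


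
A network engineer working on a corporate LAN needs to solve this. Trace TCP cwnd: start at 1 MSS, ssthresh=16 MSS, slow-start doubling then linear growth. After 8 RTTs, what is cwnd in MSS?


RTT 0: cwnd = 1 MSS (initial)
RTT 1: cwnd = 2 MSS (slow start, doubled)
RTT 2: cwnd = 4 MSS (slow start, doubled)
RTT 3: cwnd = 8 MSS (slow start, doubled)
RTT 4: cwnd = 16 MSS (slow start, doubled)
RTT 5: cwnd = 17 MSS (congestion avoidance, +1)
RTT 6: cwnd = 18 MSS (congestion avoidance, +1)
RTT 7: cwnd = 19 MSS (congestion avoidance, +1)
RTT 8: cwnd = 20 MSS (congestion avoidance, +1)

20


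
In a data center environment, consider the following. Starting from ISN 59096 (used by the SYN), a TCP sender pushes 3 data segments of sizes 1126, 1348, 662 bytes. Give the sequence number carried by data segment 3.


The SYN occupies sequence number ISN = 59096, so the first data byte is ISN + 1 = 59097.
SEQ of data segment i = (ISN + 1) + sum of payload sizes of segments 1..i-1.
Segment 1: SEQ = 59097, payload = 1126 bytes
Segment 2: SEQ = 60223, payload = 1348 bytes
Segment 3: SEQ = 61571, payload = 662 bytes
SEQ of segment 3 = 59097 + 1126 + 1348 = 61571

61571


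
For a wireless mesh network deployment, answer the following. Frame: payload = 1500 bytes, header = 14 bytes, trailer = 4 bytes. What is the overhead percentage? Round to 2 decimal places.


Given: payload = 1500 B, header = 14 B, trailer = 4 B
Overhead bytes = header + trailer = 14 + 4 = 18
Total frame = payload + overhead = 1500 + 18 = 1518
Overhead % = 18 / 1518 * 100 = 1.1858% -> 1.19% (2 dp)

1.19


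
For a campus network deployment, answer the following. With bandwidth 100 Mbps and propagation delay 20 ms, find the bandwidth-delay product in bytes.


Given: bandwidth = 100 Mbps, delay = 20 ms
BDP in bits = 100 * 10^6 * 20 / 1000
BDP in bits = 2000000
BDP in bytes = 2000000 / 8 = 250000

250000


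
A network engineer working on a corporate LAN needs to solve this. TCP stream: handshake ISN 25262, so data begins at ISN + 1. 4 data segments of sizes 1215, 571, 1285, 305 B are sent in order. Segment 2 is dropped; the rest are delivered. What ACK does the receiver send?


SYN uses sequence number 25262; first data byte = ISN + 1 = 25263.
Segment 1: SEQ = 25263, len = 1215 B, covers [25263, 26477]
Segment 2: SEQ = 26478, len = 571 B, covers [26478, 27048] [LOST]
Segment 3: SEQ = 27049, len = 1285 B, covers [27049, 28333]
Segment 4: SEQ = 28334, len = 305 B, covers [28334, 28638]
In-order data received: bytes [25263, 26477] (segments 1..1).
Segment 2 missing -> gap begins at byte 26478; later segments buffered out of order.
Cumulative ACK = next expected in-order byte = 25263 + 1215 = 26478

26478


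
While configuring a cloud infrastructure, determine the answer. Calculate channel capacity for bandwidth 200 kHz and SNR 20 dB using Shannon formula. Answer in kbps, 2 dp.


Given: B = 200 kHz, SNR = 20 dB
SNR linear = 10^(20/10) = 100
1 + SNR = 101
log2(101) = 6.6582114828
C = 200 * 1000 * 6.6582114828 = 1331642.2966 bps
C = 1331.642297 kbps -> 1331.64 kbps (2 dp)

1331.64
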